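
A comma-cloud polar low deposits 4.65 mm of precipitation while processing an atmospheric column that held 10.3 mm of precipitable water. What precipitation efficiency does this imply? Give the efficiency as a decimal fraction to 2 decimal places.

ε = precipitation / PW = 4.65 / 10.3 = 0.45.

ε ≈ 0.45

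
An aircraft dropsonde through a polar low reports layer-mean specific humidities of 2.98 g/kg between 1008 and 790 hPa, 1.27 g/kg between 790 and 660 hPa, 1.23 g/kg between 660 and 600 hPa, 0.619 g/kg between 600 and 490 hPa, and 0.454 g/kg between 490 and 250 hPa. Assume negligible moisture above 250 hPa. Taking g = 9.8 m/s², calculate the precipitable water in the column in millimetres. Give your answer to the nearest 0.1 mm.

PW ≈ 10.9 mm

Precipitable water is the column-integrated vapour mass per unit area: PW = (1/g) Σ q̄ Δp, with q in kg/kg and Δp in Pa (1 kg/m² of water = 1 mm).
Layer 1008–790 hPa: Δp = 218 hPa = 21800 Pa, q̄ = 0.00298 kg/kg → 0.00298 × 21800 / 9.8 = 6.63 mm
Layer 790–660 hPa: Δp = 130 hPa = 13000 Pa, q̄ = 0.00127 kg/kg → 0.00127 × 13000 / 9.8 = 1.68 mm
Layer 660–600 hPa: Δp = 60 hPa = 6000 Pa, q̄ = 0.00123 kg/kg → 0.00123 × 6000 / 9.8 = 0.75 mm
Layer 600–490 hPa: Δp = 110 hPa = 11000 Pa, q̄ = 0.000619 kg/kg → 0.000619 × 11000 / 9.8 = 0.69 mm
Layer 490–250 hPa: Δp = 240 hPa = 24000 Pa, q̄ = 0.000454 kg/kg → 0.000454 × 24000 / 9.8 = 1.11 mm
PW = 6.63 + 1.68 + 0.75 + 0.69 + 1.11 = 10.86 ≈ 10.9 mm.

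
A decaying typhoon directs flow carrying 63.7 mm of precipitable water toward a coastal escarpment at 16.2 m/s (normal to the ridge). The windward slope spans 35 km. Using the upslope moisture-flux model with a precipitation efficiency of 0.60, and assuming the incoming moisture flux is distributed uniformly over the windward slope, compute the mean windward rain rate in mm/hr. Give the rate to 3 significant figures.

R ≈ 63.7 mm/hr

Incoming column moisture flux per unit ridge length: F = V × PW = 16.2 × 63.7 = 1031.94 mm·m/s.
Spread over the 35 km slope with efficiency ε = 0.60: R = ε·F/W = 0.60 × 1031.94 / 35000 m = 1.769e-02 mm/s.
R = 1.769e-02 × 3600 = 63.7 mm/hr.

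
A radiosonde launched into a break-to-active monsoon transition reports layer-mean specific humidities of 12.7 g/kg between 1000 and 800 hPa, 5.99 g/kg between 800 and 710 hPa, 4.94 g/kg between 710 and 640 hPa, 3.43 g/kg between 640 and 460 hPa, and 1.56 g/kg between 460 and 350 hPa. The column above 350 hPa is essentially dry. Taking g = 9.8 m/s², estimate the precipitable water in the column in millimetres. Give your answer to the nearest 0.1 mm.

PW ≈ 43.0 mm

Precipitable water is the column-integrated vapour mass per unit area: PW = (1/g) Σ q̄ Δp, with q in kg/kg and Δp in Pa (1 kg/m² of water = 1 mm).
Layer 1000–800 hPa: Δp = 200 hPa = 20000 Pa, q̄ = 0.0127 kg/kg → 0.0127 × 20000 / 9.8 = 25.92 mm
Layer 800–710 hPa: Δp = 90 hPa = 9000 Pa, q̄ = 0.00599 kg/kg → 0.00599 × 9000 / 9.8 = 5.50 mm
Layer 710–640 hPa: Δp = 70 hPa = 7000 Pa, q̄ = 0.00494 kg/kg → 0.00494 × 7000 / 9.8 = 3.53 mm
Layer 640–460 hPa: Δp = 180 hPa = 18000 Pa, q̄ = 0.00343 kg/kg → 0.00343 × 18000 / 9.8 = 6.30 mm
Layer 460–350 hPa: Δp = 110 hPa = 11000 Pa, q̄ = 0.00156 kg/kg → 0.00156 × 11000 / 9.8 = 1.75 mm
PW = 25.92 + 5.50 + 3.53 + 6.30 + 1.75 = 43.00 ≈ 43.0 mm.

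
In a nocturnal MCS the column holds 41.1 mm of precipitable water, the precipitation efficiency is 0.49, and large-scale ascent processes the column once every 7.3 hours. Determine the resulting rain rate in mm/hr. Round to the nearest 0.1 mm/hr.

Each overturning extracts ε × PW = 0.49 × 41.1 = 20.139 mm.
Rate = ε·PW / τ = 20.139 / 7.3 h = 2.8 mm/hr.

R ≈ 2.8 mm/hr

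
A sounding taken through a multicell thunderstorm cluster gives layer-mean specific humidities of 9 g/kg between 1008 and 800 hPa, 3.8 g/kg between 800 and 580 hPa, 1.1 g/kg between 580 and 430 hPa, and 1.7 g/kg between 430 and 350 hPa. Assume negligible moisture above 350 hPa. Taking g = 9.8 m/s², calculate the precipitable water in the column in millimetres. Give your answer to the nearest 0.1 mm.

Precipitable water is the column-integrated vapour mass per unit area: PW = (1/g) Σ q̄ Δp, with q in kg/kg and Δp in Pa (1 kg/m² of water = 1 mm).
Layer 1008–800 hPa: Δp = 208 hPa = 20800 Pa, q̄ = 0.009 kg/kg → 0.009 × 20800 / 9.8 = 19.10 mm
Layer 800–580 hPa: Δp = 220 hPa = 22000 Pa, q̄ = 0.0038 kg/kg → 0.0038 × 22000 / 9.8 = 8.53 mm
Layer 580–430 hPa: Δp = 150 hPa = 15000 Pa, q̄ = 0.0011 kg/kg → 0.0011 × 15000 / 9.8 = 1.68 mm
Layer 430–350 hPa: Δp = 80 hPa = 8000 Pa, q̄ = 0.0017 kg/kg → 0.0017 × 8000 / 9.8 = 1.39 mm
PW = 19.10 + 8.53 + 1.68 + 1.39 = 30.70 ≈ 30.7 mm.

PW ≈ 30.7 mm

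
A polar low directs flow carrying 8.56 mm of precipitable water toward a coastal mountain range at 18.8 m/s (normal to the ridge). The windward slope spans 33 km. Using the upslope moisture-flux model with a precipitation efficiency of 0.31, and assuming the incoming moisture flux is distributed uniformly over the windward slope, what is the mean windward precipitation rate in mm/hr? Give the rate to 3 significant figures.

R ≈ 5.44 mm/hr

Incoming column moisture flux per unit ridge length: F = V × PW = 18.8 × 8.56 = 160.928 mm·m/s.
Spread over the 33 km slope with efficiency ε = 0.31: R = ε·F/W = 0.31 × 160.928 / 33000 m = 1.512e-03 mm/s.
R = 1.512e-03 × 3600 = 5.44 mm/hr.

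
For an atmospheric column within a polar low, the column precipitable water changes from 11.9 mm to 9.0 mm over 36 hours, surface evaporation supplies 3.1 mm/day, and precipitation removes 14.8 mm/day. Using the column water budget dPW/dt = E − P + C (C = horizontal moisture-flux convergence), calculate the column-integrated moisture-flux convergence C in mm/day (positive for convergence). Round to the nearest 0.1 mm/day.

C ≈ 9.8 mm/day

dPW/dt = (9.0 − 11.9) mm / (36/24 day) = -1.933 mm/day.
C = dPW/dt − E + P = (-1.933) − 3.1 + 14.8 = 9.8 mm/day.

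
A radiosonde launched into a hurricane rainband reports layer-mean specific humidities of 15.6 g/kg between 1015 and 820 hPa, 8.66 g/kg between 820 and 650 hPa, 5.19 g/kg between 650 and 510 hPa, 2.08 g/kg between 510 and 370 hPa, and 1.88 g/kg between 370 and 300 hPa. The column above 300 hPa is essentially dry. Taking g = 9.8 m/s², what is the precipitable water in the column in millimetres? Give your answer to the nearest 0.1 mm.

Precipitable water is the column-integrated vapour mass per unit area: PW = (1/g) Σ q̄ Δp, with q in kg/kg and Δp in Pa (1 kg/m² of water = 1 mm).
Layer 1015–820 hPa: Δp = 195 hPa = 19500 Pa, q̄ = 0.0156 kg/kg → 0.0156 × 19500 / 9.8 = 31.04 mm
Layer 820–650 hPa: Δp = 170 hPa = 17000 Pa, q̄ = 0.00866 kg/kg → 0.00866 × 17000 / 9.8 = 15.02 mm
Layer 650–510 hPa: Δp = 140 hPa = 14000 Pa, q̄ = 0.00519 kg/kg → 0.00519 × 14000 / 9.8 = 7.41 mm
Layer 510–370 hPa: Δp = 140 hPa = 14000 Pa, q̄ = 0.00208 kg/kg → 0.00208 × 14000 / 9.8 = 2.97 mm
Layer 370–300 hPa: Δp = 70 hPa = 7000 Pa, q̄ = 0.00188 kg/kg → 0.00188 × 7000 / 9.8 = 1.34 mm
PW = 31.04 + 15.02 + 7.41 + 2.97 + 1.34 = 57.78 ≈ 57.8 mm.

PW ≈ 57.8 mm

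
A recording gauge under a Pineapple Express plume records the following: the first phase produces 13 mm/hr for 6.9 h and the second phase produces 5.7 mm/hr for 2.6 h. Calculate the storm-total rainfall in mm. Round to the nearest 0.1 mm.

Total = Σ Rᵢ Δtᵢ = 13 × 6.9 + 5.7 × 2.6
      = 89.7 + 14.82 = 104.5 mm.

total ≈ 104.5 mm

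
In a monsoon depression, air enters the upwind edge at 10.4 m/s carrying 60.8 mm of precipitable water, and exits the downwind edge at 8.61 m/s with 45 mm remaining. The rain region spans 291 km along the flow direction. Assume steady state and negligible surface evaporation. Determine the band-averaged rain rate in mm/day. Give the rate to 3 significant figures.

R ≈ 72.7 mm/day

Column moisture flux per unit crosswind length is F = V × PW.
Inflow: F_in = 10.4 × 60.8 = 632.32 mm·m/s
Outflow: F_out = 8.61 × 45 = 387.45 mm·m/s
Steady-state rate R = (F_in − F_out)/L = (632.32 − 387.45) / 291000 m = 8.415e-04 mm/s.
R = 8.415e-04 × 3600 × 24 = 72.7 mm/day.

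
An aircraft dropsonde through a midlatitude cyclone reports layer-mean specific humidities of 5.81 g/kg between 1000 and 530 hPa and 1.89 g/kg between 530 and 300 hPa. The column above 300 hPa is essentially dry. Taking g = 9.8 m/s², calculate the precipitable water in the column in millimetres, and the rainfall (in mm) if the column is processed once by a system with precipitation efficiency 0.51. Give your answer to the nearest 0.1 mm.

PW ≈ 32.3 mm; rainfall ≈ 16.5 mm

Precipitable water is the column-integrated vapour mass per unit area: PW = (1/g) Σ q̄ Δp, with q in kg/kg and Δp in Pa (1 kg/m² of water = 1 mm).
Layer 1000–530 hPa: Δp = 470 hPa = 47000 Pa, q̄ = 0.00581 kg/kg → 0.00581 × 47000 / 9.8 = 27.86 mm
Layer 530–300 hPa: Δp = 230 hPa = 23000 Pa, q̄ = 0.00189 kg/kg → 0.00189 × 23000 / 9.8 = 4.44 mm
PW = 27.86 + 4.44 = 32.30 ≈ 32.3 mm.
Rainfall = ε × PW = 0.51 × 32.3 = 16.5 mm.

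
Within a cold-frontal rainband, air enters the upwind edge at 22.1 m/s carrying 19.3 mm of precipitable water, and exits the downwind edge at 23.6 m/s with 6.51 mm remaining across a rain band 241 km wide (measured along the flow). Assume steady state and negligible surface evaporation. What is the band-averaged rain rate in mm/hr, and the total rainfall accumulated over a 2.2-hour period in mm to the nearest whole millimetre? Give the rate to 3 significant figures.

Column moisture flux per unit crosswind length is F = V × PW.
Inflow: F_in = 22.1 × 19.3 = 426.53 mm·m/s
Outflow: F_out = 23.6 × 6.51 = 153.636 mm·m/s
Steady-state rate R = (F_in − F_out)/L = (426.53 − 153.636) / 241000 m = 1.132e-03 mm/s.
R = 1.132e-03 × 3600 = 4.08 mm/hr.
Over 2.2 h: total = 4.08 × 2.2 = 8.976 ≈ 9 mm.

R ≈ 4.08 mm/hr; total ≈ 9 mm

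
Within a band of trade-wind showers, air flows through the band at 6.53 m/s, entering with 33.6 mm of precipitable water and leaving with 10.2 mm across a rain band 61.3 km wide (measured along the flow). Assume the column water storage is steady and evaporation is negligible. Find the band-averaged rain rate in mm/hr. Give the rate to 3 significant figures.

Column moisture flux per unit crosswind length is F = V × PW.
Inflow: F_in = 6.53 × 33.6 = 219.408 mm·m/s
Outflow: F_out = 6.53 × 10.2 = 66.606 mm·m/s
Steady-state rate R = (F_in − F_out)/L = (219.408 − 66.606) / 61300 m = 2.493e-03 mm/s.
R = 2.493e-03 × 3600 = 8.97 mm/hr.

R ≈ 8.97 mm/hr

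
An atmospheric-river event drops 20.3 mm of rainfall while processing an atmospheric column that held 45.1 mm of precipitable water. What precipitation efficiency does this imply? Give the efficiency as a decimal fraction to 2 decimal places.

ε ≈ 0.45

ε = rainfall / PW = 20.3 / 45.1 = 0.45.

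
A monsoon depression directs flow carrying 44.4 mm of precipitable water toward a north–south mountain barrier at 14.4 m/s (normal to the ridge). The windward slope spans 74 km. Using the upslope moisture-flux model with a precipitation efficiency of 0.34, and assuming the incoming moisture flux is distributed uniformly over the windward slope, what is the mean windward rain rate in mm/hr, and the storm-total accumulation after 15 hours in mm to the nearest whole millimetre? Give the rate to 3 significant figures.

R ≈ 10.6 mm/hr; total ≈ 159 mm

Incoming column moisture flux per unit ridge length: F = V × PW = 14.4 × 44.4 = 639.36 mm·m/s.
Spread over the 74 km slope with efficiency ε = 0.34: R = ε·F/W = 0.34 × 639.36 / 74000 m = 2.938e-03 mm/s.
R = 2.938e-03 × 3600 = 10.6 mm/hr.
Over 15 h: total = 10.6 × 15 = 159 mm.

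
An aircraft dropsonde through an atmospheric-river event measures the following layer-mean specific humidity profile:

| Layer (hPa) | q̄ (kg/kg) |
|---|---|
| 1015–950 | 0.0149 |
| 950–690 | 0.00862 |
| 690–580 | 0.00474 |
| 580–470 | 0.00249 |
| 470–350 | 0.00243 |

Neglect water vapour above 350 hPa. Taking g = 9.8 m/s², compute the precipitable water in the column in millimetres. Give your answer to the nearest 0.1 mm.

Precipitable water is the column-integrated vapour mass per unit area: PW = (1/g) Σ q̄ Δp, with q in kg/kg and Δp in Pa (1 kg/m² of water = 1 mm).
Layer 1015–950 hPa: Δp = 65 hPa = 6500 Pa, q̄ = 0.0149 kg/kg → 0.0149 × 6500 / 9.8 = 9.88 mm
Layer 950–690 hPa: Δp = 260 hPa = 26000 Pa, q̄ = 0.00862 kg/kg → 0.00862 × 26000 / 9.8 = 22.87 mm
Layer 690–580 hPa: Δp = 110 hPa = 11000 Pa, q̄ = 0.00474 kg/kg → 0.00474 × 11000 / 9.8 = 5.32 mm
Layer 580–470 hPa: Δp = 110 hPa = 11000 Pa, q̄ = 0.00249 kg/kg → 0.00249 × 11000 / 9.8 = 2.79 mm
Layer 470–350 hPa: Δp = 120 hPa = 12000 Pa, q̄ = 0.00243 kg/kg → 0.00243 × 12000 / 9.8 = 2.98 mm
PW = 9.88 + 22.87 + 5.32 + 2.79 + 2.98 = 43.84 ≈ 43.8 mm.

PW ≈ 43.8 mm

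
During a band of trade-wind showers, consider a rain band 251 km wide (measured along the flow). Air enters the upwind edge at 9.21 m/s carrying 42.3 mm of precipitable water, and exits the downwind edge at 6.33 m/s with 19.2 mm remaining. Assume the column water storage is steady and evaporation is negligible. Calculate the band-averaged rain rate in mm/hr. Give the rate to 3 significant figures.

Column moisture flux per unit crosswind length is F = V × PW.
Inflow: F_in = 9.21 × 42.3 = 389.583 mm·m/s
Outflow: F_out = 6.33 × 19.2 = 121.536 mm·m/s
Steady-state rate R = (F_in − F_out)/L = (389.583 − 121.536) / 251000 m = 1.068e-03 mm/s.
R = 1.068e-03 × 3600 = 3.84 mm/hr.

R ≈ 3.84 mm/hr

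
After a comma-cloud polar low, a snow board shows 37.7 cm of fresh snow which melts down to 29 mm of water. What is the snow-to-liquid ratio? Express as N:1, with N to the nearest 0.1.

Ratio = snow depth / SWE = 377 mm / 29 mm = 13.0, i.e. 13.0:1.

ratio ≈ 13.0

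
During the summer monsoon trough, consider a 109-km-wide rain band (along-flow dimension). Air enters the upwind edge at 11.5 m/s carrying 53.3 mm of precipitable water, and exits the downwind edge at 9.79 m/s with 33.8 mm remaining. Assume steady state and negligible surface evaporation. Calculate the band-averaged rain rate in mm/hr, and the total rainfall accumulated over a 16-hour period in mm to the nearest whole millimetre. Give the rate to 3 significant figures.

Column moisture flux per unit crosswind length is F = V × PW.
Inflow: F_in = 11.5 × 53.3 = 612.95 mm·m/s
Outflow: F_out = 9.79 × 33.8 = 330.902 mm·m/s
Steady-state rate R = (F_in − F_out)/L = (612.95 − 330.902) / 109000 m = 2.588e-03 mm/s.
R = 2.588e-03 × 3600 = 9.32 mm/hr.
Over 16 h: total = 9.32 × 16 = 149.12 ≈ 149 mm.

R ≈ 9.32 mm/hr; total ≈ 149 mm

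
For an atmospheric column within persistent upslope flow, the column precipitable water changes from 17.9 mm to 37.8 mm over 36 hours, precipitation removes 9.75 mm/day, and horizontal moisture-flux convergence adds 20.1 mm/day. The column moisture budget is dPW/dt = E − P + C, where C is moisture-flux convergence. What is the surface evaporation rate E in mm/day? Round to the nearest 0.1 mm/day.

E ≈ 2.9 mm/day

dPW/dt = (37.8 − 17.9) mm / (36/24 day) = +13.267 mm/day.
E = dPW/dt + P − C = (+13.267) + 9.75 − (20.1) = 2.9 mm/day.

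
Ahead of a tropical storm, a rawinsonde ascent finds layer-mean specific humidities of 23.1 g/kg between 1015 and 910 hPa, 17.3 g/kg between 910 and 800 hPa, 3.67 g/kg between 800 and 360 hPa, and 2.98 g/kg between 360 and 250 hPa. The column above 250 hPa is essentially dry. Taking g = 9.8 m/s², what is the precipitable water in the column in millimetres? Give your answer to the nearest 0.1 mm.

PW ≈ 64.0 mm

Precipitable water is the column-integrated vapour mass per unit area: PW = (1/g) Σ q̄ Δp, with q in kg/kg and Δp in Pa (1 kg/m² of water = 1 mm).
Layer 1015–910 hPa: Δp = 105 hPa = 10500 Pa, q̄ = 0.0231 kg/kg → 0.0231 × 10500 / 9.8 = 24.75 mm
Layer 910–800 hPa: Δp = 110 hPa = 11000 Pa, q̄ = 0.0173 kg/kg → 0.0173 × 11000 / 9.8 = 19.42 mm
Layer 800–360 hPa: Δp = 440 hPa = 44000 Pa, q̄ = 0.00367 kg/kg → 0.00367 × 44000 / 9.8 = 16.48 mm
Layer 360–250 hPa: Δp = 110 hPa = 11000 Pa, q̄ = 0.00298 kg/kg → 0.00298 × 11000 / 9.8 = 3.34 mm
PW = 24.75 + 19.42 + 16.48 + 3.34 = 63.99 ≈ 64.0 mm.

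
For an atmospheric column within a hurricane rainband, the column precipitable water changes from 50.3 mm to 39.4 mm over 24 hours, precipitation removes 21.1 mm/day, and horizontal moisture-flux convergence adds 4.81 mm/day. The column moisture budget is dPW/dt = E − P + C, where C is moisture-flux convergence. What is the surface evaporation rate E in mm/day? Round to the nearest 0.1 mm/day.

E ≈ 5.4 mm/day

dPW/dt = (39.4 − 50.3) mm / (24/24 day) = -10.900 mm/day.
E = dPW/dt + P − C = (-10.900) + 21.1 − (4.81) = 5.4 mm/day.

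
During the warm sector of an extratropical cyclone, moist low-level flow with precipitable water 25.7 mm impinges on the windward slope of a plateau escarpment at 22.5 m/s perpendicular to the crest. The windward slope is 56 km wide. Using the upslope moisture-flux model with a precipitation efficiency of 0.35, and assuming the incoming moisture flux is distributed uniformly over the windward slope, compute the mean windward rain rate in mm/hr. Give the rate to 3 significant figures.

R ≈ 13.0 mm/hr

Incoming column moisture flux per unit ridge length: F = V × PW = 22.5 × 25.7 = 578.25 mm·m/s.
Spread over the 56 km slope with efficiency ε = 0.35: R = ε·F/W = 0.35 × 578.25 / 56000 m = 3.614e-03 mm/s.
R = 3.614e-03 × 3600 = 13.0 mm/hr.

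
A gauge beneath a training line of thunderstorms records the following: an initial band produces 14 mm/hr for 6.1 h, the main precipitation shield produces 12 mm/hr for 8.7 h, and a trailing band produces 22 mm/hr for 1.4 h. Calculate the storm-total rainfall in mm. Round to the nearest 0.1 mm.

total ≈ 220.6 mm

Total = Σ Rᵢ Δtᵢ = 14 × 6.1 + 12 × 8.7 + 22 × 1.4
      = 85.4 + 104.4 + 30.8 = 220.6 mm.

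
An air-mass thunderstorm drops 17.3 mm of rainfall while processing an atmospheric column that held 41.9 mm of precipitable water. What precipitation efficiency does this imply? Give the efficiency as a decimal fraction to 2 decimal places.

ε ≈ 0.41

ε = rainfall / PW = 17.3 / 41.9 = 0.41.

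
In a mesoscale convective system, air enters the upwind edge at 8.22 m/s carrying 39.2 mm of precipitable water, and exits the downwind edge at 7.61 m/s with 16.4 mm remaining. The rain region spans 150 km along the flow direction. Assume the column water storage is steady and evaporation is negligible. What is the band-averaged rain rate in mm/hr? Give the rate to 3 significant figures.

R ≈ 4.74 mm/hr

Column moisture flux per unit crosswind length is F = V × PW.
Inflow: F_in = 8.22 × 39.2 = 322.224 mm·m/s
Outflow: F_out = 7.61 × 16.4 = 124.804 mm·m/s
Steady-state rate R = (F_in − F_out)/L = (322.224 − 124.804) / 150000 m = 1.316e-03 mm/s.
R = 1.316e-03 × 3600 = 4.74 mm/hr.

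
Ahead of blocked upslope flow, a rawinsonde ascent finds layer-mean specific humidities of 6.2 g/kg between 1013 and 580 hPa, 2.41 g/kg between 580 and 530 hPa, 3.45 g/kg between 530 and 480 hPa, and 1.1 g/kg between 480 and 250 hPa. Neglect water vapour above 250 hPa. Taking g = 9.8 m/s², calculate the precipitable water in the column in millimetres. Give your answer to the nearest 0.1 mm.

Precipitable water is the column-integrated vapour mass per unit area: PW = (1/g) Σ q̄ Δp, with q in kg/kg and Δp in Pa (1 kg/m² of water = 1 mm).
Layer 1013–580 hPa: Δp = 433 hPa = 43300 Pa, q̄ = 0.0062 kg/kg → 0.0062 × 43300 / 9.8 = 27.39 mm
Layer 580–530 hPa: Δp = 50 hPa = 5000 Pa, q̄ = 0.00241 kg/kg → 0.00241 × 5000 / 9.8 = 1.23 mm
Layer 530–480 hPa: Δp = 50 hPa = 5000 Pa, q̄ = 0.00345 kg/kg → 0.00345 × 5000 / 9.8 = 1.76 mm
Layer 480–250 hPa: Δp = 230 hPa = 23000 Pa, q̄ = 0.0011 kg/kg → 0.0011 × 23000 / 9.8 = 2.58 mm
PW = 27.39 + 1.23 + 1.76 + 2.58 = 32.96 ≈ 33.0 mm.

PW ≈ 33.0 mm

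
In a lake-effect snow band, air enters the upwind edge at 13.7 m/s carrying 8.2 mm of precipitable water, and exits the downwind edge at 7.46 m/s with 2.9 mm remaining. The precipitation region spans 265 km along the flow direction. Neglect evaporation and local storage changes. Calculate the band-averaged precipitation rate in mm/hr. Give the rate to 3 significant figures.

R ≈ 1.23 mm/hr

Column moisture flux per unit crosswind length is F = V × PW.
Inflow: F_in = 13.7 × 8.2 = 112.34 mm·m/s
Outflow: F_out = 7.46 × 2.9 = 21.634 mm·m/s
Steady-state rate R = (F_in − F_out)/L = (112.34 − 21.634) / 265000 m = 3.423e-04 mm/s.
R = 3.423e-04 × 3600 = 1.23 mm/hr.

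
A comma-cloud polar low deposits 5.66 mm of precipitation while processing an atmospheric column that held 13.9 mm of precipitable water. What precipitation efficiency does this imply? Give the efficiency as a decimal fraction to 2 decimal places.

ε ≈ 0.41

ε = precipitation / PW = 5.66 / 13.9 = 0.41.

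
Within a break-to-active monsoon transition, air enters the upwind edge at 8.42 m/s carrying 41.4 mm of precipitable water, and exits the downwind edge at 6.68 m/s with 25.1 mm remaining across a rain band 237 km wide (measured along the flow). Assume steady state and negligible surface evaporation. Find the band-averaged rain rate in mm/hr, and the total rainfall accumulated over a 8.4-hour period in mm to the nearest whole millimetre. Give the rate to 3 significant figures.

R ≈ 2.75 mm/hr; total ≈ 23 mm

Column moisture flux per unit crosswind length is F = V × PW.
Inflow: F_in = 8.42 × 41.4 = 348.588 mm·m/s
Outflow: F_out = 6.68 × 25.1 = 167.668 mm·m/s
Steady-state rate R = (F_in − F_out)/L = (348.588 − 167.668) / 237000 m = 7.634e-04 mm/s.
R = 7.634e-04 × 3600 = 2.75 mm/hr.
Over 8.4 h: total = 2.75 × 8.4 = 23.1 ≈ 23 mm.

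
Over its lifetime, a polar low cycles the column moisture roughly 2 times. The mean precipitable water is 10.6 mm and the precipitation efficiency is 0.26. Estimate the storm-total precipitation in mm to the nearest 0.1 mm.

Each cycle deposits ε × PW = 0.26 × 10.6 = 2.756 mm.
Over 2 cycles: 2 × 2.756 = 5.5 mm.

precipitation ≈ 5.5 mm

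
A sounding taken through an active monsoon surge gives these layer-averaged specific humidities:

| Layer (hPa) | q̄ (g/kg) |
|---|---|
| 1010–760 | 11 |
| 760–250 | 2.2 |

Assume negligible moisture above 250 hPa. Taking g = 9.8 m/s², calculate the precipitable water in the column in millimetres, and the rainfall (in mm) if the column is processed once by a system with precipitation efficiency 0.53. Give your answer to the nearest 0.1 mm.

Precipitable water is the column-integrated vapour mass per unit area: PW = (1/g) Σ q̄ Δp, with q in kg/kg and Δp in Pa (1 kg/m² of water = 1 mm).
Layer 1010–760 hPa: Δp = 250 hPa = 25000 Pa, q̄ = 0.011 kg/kg → 0.011 × 25000 / 9.8 = 28.06 mm
Layer 760–250 hPa: Δp = 510 hPa = 51000 Pa, q̄ = 0.0022 kg/kg → 0.0022 × 51000 / 9.8 = 11.45 mm
PW = 28.06 + 11.45 = 39.51 ≈ 39.5 mm.
Rainfall = ε × PW = 0.53 × 39.5 = 20.9 mm.

PW ≈ 39.5 mm; rainfall ≈ 20.9 mm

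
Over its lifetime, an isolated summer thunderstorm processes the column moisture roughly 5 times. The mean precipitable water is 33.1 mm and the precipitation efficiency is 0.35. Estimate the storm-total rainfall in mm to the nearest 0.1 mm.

Each cycle deposits ε × PW = 0.35 × 33.1 = 11.585 mm.
Over 5 cycles: 5 × 11.585 = 57.9 mm.

rainfall ≈ 57.9 mm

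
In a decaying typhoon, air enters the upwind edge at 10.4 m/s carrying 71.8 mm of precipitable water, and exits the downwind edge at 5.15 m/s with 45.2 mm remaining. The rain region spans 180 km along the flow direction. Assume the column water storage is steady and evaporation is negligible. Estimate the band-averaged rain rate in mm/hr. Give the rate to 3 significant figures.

Column moisture flux per unit crosswind length is F = V × PW.
Inflow: F_in = 10.4 × 71.8 = 746.72 mm·m/s
Outflow: F_out = 5.15 × 45.2 = 232.78 mm·m/s
Steady-state rate R = (F_in − F_out)/L = (746.72 − 232.78) / 180000 m = 2.855e-03 mm/s.
R = 2.855e-03 × 3600 = 10.3 mm/hr.

R ≈ 10.3 mm/hr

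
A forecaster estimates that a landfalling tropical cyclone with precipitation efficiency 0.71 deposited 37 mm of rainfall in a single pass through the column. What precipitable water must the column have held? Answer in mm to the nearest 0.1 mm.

PW ≈ 52.1 mm

PW = rainfall / ε = 37 / 0.71 = 52.1 mm.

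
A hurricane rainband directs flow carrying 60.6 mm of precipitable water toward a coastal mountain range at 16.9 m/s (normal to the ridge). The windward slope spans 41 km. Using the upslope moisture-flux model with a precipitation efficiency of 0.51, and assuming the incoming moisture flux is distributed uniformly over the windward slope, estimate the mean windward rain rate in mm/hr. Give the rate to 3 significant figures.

R ≈ 45.9 mm/hr

Incoming column moisture flux per unit ridge length: F = V × PW = 16.9 × 60.6 = 1024.14 mm·m/s.
Spread over the 41 km slope with efficiency ε = 0.51: R = ε·F/W = 0.51 × 1024.14 / 41000 m = 1.274e-02 mm/s.
R = 1.274e-02 × 3600 = 45.9 mm/hr.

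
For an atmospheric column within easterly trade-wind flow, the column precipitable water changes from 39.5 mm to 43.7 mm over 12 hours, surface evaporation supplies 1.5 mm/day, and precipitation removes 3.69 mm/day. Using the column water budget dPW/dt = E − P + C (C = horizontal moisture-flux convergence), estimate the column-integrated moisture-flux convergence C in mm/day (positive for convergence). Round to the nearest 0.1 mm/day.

C ≈ 10.6 mm/day

dPW/dt = (43.7 − 39.5) mm / (12/24 day) = +8.400 mm/day.
C = dPW/dt − E + P = (+8.400) − 1.5 + 3.69 = 10.6 mm/day.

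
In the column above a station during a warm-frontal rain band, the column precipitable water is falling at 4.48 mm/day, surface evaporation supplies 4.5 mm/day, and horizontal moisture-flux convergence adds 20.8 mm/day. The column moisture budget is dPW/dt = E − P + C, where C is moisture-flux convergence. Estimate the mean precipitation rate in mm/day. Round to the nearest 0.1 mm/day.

dPW/dt = -4.48 mm/day.
P = E + C − dPW/dt = 4.5 + (20.8) − (-4.48) = 29.8 mm/day.

P ≈ 29.8 mm/day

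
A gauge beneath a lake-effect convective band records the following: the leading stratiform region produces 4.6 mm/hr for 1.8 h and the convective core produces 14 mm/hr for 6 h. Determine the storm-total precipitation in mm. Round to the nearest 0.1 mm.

total ≈ 92.3 mm

Total = Σ Rᵢ Δtᵢ = 4.6 × 1.8 + 14 × 6
      = 8.28 + 84 = 92.3 mm.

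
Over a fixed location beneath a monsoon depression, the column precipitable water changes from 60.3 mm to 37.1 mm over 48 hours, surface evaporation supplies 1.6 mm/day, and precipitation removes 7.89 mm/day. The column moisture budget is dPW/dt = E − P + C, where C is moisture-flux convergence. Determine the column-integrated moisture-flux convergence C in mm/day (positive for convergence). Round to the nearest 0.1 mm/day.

dPW/dt = (37.1 − 60.3) mm / (48/24 day) = -11.600 mm/day.
C = dPW/dt − E + P = (-11.600) − 1.6 + 7.89 = -5.3 mm/day.

C ≈ -5.3 mm/day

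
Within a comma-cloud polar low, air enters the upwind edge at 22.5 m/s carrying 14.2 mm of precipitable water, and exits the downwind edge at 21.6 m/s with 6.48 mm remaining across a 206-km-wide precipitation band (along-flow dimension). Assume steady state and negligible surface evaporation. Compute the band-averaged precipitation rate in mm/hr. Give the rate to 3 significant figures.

R ≈ 3.14 mm/hr

Column moisture flux per unit crosswind length is F = V × PW.
Inflow: F_in = 22.5 × 14.2 = 319.5 mm·m/s
Outflow: F_out = 21.6 × 6.48 = 139.968 mm·m/s
Steady-state rate R = (F_in − F_out)/L = (319.5 − 139.968) / 206000 m = 8.715e-04 mm/s.
R = 8.715e-04 × 3600 = 3.14 mm/hr.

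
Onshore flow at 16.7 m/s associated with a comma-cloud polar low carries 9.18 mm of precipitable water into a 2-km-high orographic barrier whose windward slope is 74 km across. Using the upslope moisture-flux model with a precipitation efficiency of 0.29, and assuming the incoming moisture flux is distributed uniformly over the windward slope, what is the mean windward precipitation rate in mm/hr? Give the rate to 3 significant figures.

R ≈ 2.16 mm/hr

Incoming column moisture flux per unit ridge length: F = V × PW = 16.7 × 9.18 = 153.306 mm·m/s.
Spread over the 74 km slope with efficiency ε = 0.29: R = ε·F/W = 0.29 × 153.306 / 74000 m = 6.008e-04 mm/s.
R = 6.008e-04 × 3600 = 2.16 mm/hr.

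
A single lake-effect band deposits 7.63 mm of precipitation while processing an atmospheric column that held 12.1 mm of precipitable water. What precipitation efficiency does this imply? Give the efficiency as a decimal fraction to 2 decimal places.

ε ≈ 0.63

ε = precipitation / PW = 7.63 / 12.1 = 0.63.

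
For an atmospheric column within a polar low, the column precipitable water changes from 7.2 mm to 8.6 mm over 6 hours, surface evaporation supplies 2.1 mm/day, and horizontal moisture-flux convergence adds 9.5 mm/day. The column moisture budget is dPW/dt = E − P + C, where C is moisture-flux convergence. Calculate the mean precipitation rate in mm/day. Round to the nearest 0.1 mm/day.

dPW/dt = (8.6 − 7.2) mm / (6/24 day) = +5.600 mm/day.
P = E + C − dPW/dt = 2.1 + (9.5) − (+5.600) = 6.0 mm/day.

P ≈ 6.0 mm/day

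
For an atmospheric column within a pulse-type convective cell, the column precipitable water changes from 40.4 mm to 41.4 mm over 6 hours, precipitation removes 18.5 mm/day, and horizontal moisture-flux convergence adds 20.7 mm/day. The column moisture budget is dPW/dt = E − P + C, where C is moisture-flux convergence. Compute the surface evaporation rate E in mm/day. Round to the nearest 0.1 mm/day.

dPW/dt = (41.4 − 40.4) mm / (6/24 day) = +4.000 mm/day.
E = dPW/dt + P − C = (+4.000) + 18.5 − (20.7) = 1.8 mm/day.

E ≈ 1.8 mm/day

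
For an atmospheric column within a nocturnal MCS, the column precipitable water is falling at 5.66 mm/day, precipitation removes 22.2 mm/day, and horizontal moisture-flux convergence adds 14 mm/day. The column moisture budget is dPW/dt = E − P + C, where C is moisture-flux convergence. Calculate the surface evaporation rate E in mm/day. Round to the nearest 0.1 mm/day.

E ≈ 2.5 mm/day

dPW/dt = -5.66 mm/day.
E = dPW/dt + P − C = (-5.66) + 22.2 − (14) = 2.5 mm/day.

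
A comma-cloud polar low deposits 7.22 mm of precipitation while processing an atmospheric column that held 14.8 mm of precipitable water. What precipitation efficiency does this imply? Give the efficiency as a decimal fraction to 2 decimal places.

ε ≈ 0.49

ε = precipitation / PW = 7.22 / 14.8 = 0.49.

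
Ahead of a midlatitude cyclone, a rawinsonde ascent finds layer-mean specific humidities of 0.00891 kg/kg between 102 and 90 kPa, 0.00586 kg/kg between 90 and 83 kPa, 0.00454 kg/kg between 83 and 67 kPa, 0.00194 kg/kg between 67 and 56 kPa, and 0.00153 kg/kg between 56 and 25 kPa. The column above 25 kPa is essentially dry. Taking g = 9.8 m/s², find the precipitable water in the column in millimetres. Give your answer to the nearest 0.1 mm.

Precipitable water is the column-integrated vapour mass per unit area: PW = (1/g) Σ q̄ Δp, with q in kg/kg and Δp in Pa (1 kg/m² of water = 1 mm).
Layer 102–90 kPa: Δp = 120 hPa = 12000 Pa, q̄ = 0.00891 kg/kg → 0.00891 × 12000 / 9.8 = 10.91 mm
Layer 90–83 kPa: Δp = 70 hPa = 7000 Pa, q̄ = 0.00586 kg/kg → 0.00586 × 7000 / 9.8 = 4.19 mm
Layer 83–67 kPa: Δp = 160 hPa = 16000 Pa, q̄ = 0.00454 kg/kg → 0.00454 × 16000 / 9.8 = 7.41 mm
Layer 67–56 kPa: Δp = 110 hPa = 11000 Pa, q̄ = 0.00194 kg/kg → 0.00194 × 11000 / 9.8 = 2.18 mm
Layer 56–25 kPa: Δp = 310 hPa = 31000 Pa, q̄ = 0.00153 kg/kg → 0.00153 × 31000 / 9.8 = 4.84 mm
PW = 10.91 + 4.19 + 7.41 + 2.18 + 4.84 = 29.53 ≈ 29.5 mm.

PW ≈ 29.5 mm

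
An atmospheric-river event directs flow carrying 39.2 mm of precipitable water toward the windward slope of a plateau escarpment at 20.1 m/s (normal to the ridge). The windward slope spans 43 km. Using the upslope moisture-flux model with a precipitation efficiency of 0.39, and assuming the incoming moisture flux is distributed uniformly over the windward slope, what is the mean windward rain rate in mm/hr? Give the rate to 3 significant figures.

R ≈ 25.7 mm/hr

Incoming column moisture flux per unit ridge length: F = V × PW = 20.1 × 39.2 = 787.92 mm·m/s.
Spread over the 43 km slope with efficiency ε = 0.39: R = ε·F/W = 0.39 × 787.92 / 43000 m = 7.146e-03 mm/s.
R = 7.146e-03 × 3600 = 25.7 mm/hr.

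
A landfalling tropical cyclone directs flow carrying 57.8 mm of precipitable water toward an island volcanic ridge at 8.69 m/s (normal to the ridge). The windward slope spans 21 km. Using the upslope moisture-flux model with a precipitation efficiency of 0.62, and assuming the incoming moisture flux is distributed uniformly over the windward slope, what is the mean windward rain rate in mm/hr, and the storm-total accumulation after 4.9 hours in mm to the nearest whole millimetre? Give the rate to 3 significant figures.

R ≈ 53.4 mm/hr; total ≈ 262 mm

Incoming column moisture flux per unit ridge length: F = V × PW = 8.69 × 57.8 = 502.282 mm·m/s.
Spread over the 21 km slope with efficiency ε = 0.62: R = ε·F/W = 0.62 × 502.282 / 21000 m = 1.483e-02 mm/s.
R = 1.483e-02 × 3600 = 53.4 mm/hr.
Over 4.9 h: total = 53.4 × 4.9 = 261.66 ≈ 262 mm.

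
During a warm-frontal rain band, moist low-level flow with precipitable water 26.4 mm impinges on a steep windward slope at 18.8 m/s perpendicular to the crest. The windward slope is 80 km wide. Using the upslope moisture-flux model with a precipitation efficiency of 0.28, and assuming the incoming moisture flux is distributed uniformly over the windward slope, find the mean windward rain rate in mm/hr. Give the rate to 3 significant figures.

Incoming column moisture flux per unit ridge length: F = V × PW = 18.8 × 26.4 = 496.32 mm·m/s.
Spread over the 80 km slope with efficiency ε = 0.28: R = ε·F/W = 0.28 × 496.32 / 80000 m = 1.737e-03 mm/s.
R = 1.737e-03 × 3600 = 6.25 mm/hr.

R ≈ 6.25 mm/hr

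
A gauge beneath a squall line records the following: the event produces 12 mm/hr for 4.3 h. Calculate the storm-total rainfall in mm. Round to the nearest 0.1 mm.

Total = Σ Rᵢ Δtᵢ = 12 × 4.3
      = 51.6 = 51.6 mm.

total ≈ 51.6 mm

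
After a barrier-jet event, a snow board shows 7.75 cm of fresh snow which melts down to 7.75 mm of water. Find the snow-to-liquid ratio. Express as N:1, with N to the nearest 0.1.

ratio ≈ 10.0

Ratio = snow depth / SWE = 77.5 mm / 7.75 mm = 10.0, i.e. 10.0:1.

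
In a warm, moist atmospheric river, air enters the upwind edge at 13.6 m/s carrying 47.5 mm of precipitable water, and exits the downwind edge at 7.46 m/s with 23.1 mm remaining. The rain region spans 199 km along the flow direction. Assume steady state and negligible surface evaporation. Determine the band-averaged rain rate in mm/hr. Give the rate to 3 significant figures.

Column moisture flux per unit crosswind length is F = V × PW.
Inflow: F_in = 13.6 × 47.5 = 646 mm·m/s
Outflow: F_out = 7.46 × 23.1 = 172.326 mm·m/s
Steady-state rate R = (F_in − F_out)/L = (646 − 172.326) / 199000 m = 2.380e-03 mm/s.
R = 2.380e-03 × 3600 = 8.57 mm/hr.

R ≈ 8.57 mm/hr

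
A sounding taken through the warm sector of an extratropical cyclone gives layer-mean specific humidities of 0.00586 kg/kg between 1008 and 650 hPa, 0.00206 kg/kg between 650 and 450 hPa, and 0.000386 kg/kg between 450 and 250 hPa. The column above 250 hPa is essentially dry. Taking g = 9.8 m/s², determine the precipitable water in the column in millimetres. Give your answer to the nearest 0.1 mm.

PW ≈ 26.4 mm

Precipitable water is the column-integrated vapour mass per unit area: PW = (1/g) Σ q̄ Δp, with q in kg/kg and Δp in Pa (1 kg/m² of water = 1 mm).
Layer 1008–650 hPa: Δp = 358 hPa = 35800 Pa, q̄ = 0.00586 kg/kg → 0.00586 × 35800 / 9.8 = 21.41 mm
Layer 650–450 hPa: Δp = 200 hPa = 20000 Pa, q̄ = 0.00206 kg/kg → 0.00206 × 20000 / 9.8 = 4.20 mm
Layer 450–250 hPa: Δp = 200 hPa = 20000 Pa, q̄ = 0.000386 kg/kg → 0.000386 × 20000 / 9.8 = 0.79 mm
PW = 21.41 + 4.20 + 0.79 = 26.40 ≈ 26.4 mm.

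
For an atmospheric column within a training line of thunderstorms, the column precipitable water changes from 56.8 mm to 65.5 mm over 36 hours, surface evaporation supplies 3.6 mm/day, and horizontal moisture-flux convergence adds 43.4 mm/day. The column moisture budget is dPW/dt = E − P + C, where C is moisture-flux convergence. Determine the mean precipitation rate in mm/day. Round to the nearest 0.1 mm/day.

P ≈ 41.2 mm/day

dPW/dt = (65.5 − 56.8) mm / (36/24 day) = +5.800 mm/day.
P = E + C − dPW/dt = 3.6 + (43.4) − (+5.800) = 41.2 mm/day.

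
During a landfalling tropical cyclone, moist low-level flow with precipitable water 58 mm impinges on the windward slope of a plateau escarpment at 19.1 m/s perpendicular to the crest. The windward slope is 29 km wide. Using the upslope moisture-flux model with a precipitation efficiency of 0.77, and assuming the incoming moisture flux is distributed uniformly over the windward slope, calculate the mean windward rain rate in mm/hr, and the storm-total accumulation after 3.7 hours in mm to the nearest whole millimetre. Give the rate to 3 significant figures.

R ≈ 106 mm/hr; total ≈ 392 mm

Incoming column moisture flux per unit ridge length: F = V × PW = 19.1 × 58 = 1107.8 mm·m/s.
Spread over the 29 km slope with efficiency ε = 0.77: R = ε·F/W = 0.77 × 1107.8 / 29000 m = 2.941e-02 mm/s.
R = 2.941e-02 × 3600 = 106 mm/hr.
Over 3.7 h: total = 106 × 3.7 = 392.2 ≈ 392 mm.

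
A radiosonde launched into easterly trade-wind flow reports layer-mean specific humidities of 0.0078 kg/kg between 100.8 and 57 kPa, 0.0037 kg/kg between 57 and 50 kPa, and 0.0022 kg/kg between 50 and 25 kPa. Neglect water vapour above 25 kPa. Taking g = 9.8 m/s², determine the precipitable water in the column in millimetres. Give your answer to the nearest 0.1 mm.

PW ≈ 43.1 mm

Precipitable water is the column-integrated vapour mass per unit area: PW = (1/g) Σ q̄ Δp, with q in kg/kg and Δp in Pa (1 kg/m² of water = 1 mm).
Layer 100.8–57 kPa: Δp = 438 hPa = 43800 Pa, q̄ = 0.0078 kg/kg → 0.0078 × 43800 / 9.8 = 34.86 mm
Layer 57–50 kPa: Δp = 70 hPa = 7000 Pa, q̄ = 0.0037 kg/kg → 0.0037 × 7000 / 9.8 = 2.64 mm
Layer 50–25 kPa: Δp = 250 hPa = 25000 Pa, q̄ = 0.0022 kg/kg → 0.0022 × 25000 / 9.8 = 5.61 mm
PW = 34.86 + 2.64 + 5.61 = 43.11 ≈ 43.1 mm.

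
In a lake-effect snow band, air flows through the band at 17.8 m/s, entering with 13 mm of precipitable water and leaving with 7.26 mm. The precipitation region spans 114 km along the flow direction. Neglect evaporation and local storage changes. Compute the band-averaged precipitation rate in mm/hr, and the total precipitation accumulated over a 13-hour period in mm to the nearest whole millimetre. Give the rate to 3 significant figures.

R ≈ 3.23 mm/hr; total ≈ 42 mm

Column moisture flux per unit crosswind length is F = V × PW.
Inflow: F_in = 17.8 × 13 = 231.4 mm·m/s
Outflow: F_out = 17.8 × 7.26 = 129.228 mm·m/s
Steady-state rate R = (F_in − F_out)/L = (231.4 − 129.228) / 114000 m = 8.962e-04 mm/s.
R = 8.962e-04 × 3600 = 3.23 mm/hr.
Over 13 h: total = 3.23 × 13 = 41.99 ≈ 42 mm.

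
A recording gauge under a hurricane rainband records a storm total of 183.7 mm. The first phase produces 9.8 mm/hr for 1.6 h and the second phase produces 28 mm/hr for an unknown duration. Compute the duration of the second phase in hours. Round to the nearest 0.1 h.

duration ≈ 6.0 h

Known phases: 9.8 × 1.6 = 15.68 mm.
Remaining depth = 183.7 − 15.68 = 168.02 mm.
Duration = 168.02 / 28 = 6.0 h.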